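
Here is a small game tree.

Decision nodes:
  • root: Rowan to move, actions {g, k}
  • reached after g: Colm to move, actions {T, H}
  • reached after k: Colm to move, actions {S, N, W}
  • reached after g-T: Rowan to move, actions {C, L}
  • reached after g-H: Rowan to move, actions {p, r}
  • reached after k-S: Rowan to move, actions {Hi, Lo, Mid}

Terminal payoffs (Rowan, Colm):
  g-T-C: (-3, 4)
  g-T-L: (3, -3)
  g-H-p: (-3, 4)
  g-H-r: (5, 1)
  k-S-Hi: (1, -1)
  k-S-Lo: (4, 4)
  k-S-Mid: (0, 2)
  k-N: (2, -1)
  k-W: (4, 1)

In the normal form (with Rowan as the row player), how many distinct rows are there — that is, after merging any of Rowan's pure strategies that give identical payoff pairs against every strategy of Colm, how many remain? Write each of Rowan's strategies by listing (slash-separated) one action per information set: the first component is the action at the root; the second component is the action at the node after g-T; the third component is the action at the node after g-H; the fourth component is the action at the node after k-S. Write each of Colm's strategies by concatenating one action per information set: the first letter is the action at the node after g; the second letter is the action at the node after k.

Rowan has 24 pure strategies: g/C/p/Hi, g/C/p/Lo, g/C/p/Mid, g/C/r/Hi, g/C/r/Lo, g/C/r/Mid, g/L/p/Hi, g/L/p/Lo, g/L/p/Mid, g/L/r/Hi, g/L/r/Lo, g/L/r/Mid, k/C/p/Hi, k/C/p/Lo, k/C/p/Mid, k/C/r/Hi, k/C/r/Lo, k/C/r/Mid, k/L/p/Hi, k/L/p/Lo, k/L/p/Mid, k/L/r/Hi, k/L/r/Lo, k/L/r/Mid. Columns: TS, TN, TW, HS, HN, HW.
{g/C/p/Hi, g/C/p/Lo, g/C/p/Mid} → row (-3,4) (-3,4) (-3,4) (-3,4) (-3,4) (-3,4)
{g/C/r/Hi, g/C/r/Lo, g/C/r/Mid} → row (-3,4) (-3,4) (-3,4) (5,1) (5,1) (5,1)
{g/L/p/Hi, g/L/p/Lo, g/L/p/Mid} → row (3,-3) (3,-3) (3,-3) (-3,4) (-3,4) (-3,4)
{g/L/r/Hi, g/L/r/Lo, g/L/r/Mid} → row (3,-3) (3,-3) (3,-3) (5,1) (5,1) (5,1)
{k/C/p/Hi, k/C/r/Hi, k/L/p/Hi, k/L/r/Hi} → row (1,-1) (2,-1) (4,1) (1,-1) (2,-1) (4,1)
{k/C/p/Lo, k/C/r/Lo, k/L/p/Lo, k/L/r/Lo} → row (4,4) (2,-1) (4,1) (4,4) (2,-1) (4,1)
{k/C/p/Mid, k/C/r/Mid, k/L/p/Mid, k/L/r/Mid} → row (0,2) (2,-1) (4,1) (0,2) (2,-1) (4,1)
That's 7 distinct rows out of 24 strategies.

7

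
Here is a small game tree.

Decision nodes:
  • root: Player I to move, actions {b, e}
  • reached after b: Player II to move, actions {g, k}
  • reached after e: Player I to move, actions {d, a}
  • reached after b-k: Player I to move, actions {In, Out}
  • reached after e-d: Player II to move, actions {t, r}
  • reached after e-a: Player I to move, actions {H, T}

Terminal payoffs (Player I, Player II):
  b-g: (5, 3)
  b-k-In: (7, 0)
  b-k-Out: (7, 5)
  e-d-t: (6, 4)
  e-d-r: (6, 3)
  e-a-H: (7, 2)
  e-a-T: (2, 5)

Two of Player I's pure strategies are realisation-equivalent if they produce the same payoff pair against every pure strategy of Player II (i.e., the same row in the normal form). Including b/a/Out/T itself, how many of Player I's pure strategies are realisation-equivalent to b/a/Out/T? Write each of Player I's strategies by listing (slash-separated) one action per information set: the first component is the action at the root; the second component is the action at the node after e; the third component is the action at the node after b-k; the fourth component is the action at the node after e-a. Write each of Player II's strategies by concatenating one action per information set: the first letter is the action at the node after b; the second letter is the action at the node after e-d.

4

Row for b/a/Out/T (columns gt, gr, kt, kr): (5,3) (5,3) (7,5) (7,5).
Under b/a/Out/T, Player I's choice at the node after e and at the node after e-a can never be reached regardless of what Player II does, so varying those choices leaves every outcome unchanged.
Holding the reachable choices fixed and varying the unreachable ones freely already gives 2 × 2 = 4 equivalent strategies.
No other strategy reproduces this row, so those 4 are the full class: b/d/Out/H, b/d/Out/T, b/a/Out/H, b/a/Out/T.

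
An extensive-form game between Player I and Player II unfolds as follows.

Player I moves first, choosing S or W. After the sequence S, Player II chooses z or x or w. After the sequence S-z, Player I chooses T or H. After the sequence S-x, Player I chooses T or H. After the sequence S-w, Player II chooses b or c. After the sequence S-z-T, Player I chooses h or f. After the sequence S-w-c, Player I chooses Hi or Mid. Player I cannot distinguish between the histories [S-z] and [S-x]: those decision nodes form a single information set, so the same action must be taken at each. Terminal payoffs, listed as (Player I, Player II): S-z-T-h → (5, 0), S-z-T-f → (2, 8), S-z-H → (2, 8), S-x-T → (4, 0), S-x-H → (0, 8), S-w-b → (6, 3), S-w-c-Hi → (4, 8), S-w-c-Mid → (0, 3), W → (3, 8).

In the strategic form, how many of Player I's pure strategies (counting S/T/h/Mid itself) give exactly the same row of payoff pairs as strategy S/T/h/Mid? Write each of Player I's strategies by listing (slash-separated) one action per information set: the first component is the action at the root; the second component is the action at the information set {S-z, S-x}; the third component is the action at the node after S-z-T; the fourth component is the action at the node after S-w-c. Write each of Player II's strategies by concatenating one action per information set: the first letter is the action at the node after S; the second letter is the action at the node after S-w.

Row for S/T/h/Mid (columns zb, zc, xb, xc, wb, wc): (5,0) (5,0) (4,0) (4,0) (6,3) (0,3).
Every one of Player I's information sets is on the play path for some reply by Player II when Player I follows S/T/h/Mid.
Changing the action at any of them therefore changes at least one column, so only S/T/h/Mid itself gives this row.

1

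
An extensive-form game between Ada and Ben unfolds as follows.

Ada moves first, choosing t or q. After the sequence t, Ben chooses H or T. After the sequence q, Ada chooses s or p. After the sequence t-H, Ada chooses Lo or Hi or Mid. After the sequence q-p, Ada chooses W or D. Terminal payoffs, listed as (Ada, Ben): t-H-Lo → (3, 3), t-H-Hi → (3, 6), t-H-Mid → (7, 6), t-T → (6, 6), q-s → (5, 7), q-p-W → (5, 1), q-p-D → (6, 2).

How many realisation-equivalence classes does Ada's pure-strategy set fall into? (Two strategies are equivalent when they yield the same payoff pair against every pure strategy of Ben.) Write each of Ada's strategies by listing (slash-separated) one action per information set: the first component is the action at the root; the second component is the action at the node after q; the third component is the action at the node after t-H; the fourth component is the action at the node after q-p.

Ada has 24 pure strategies: t/s/Lo/W, t/s/Lo/D, t/s/Hi/W, t/s/Hi/D, t/s/Mid/W, t/s/Mid/D, t/p/Lo/W, t/p/Lo/D, t/p/Hi/W, t/p/Hi/D, t/p/Mid/W, t/p/Mid/D, q/s/Lo/W, q/s/Lo/D, q/s/Hi/W, q/s/Hi/D, q/s/Mid/W, q/s/Mid/D, q/p/Lo/W, q/p/Lo/D, q/p/Hi/W, q/p/Hi/D, q/p/Mid/W, q/p/Mid/D. Columns: H, T.
{t/s/Lo/W, t/s/Lo/D, t/p/Lo/W, t/p/Lo/D} → row (3,3) (6,6)
{t/s/Hi/W, t/s/Hi/D, t/p/Hi/W, t/p/Hi/D} → row (3,6) (6,6)
{t/s/Mid/W, t/s/Mid/D, t/p/Mid/W, t/p/Mid/D} → row (7,6) (6,6)
{q/s/Lo/W, q/s/Lo/D, q/s/Hi/W, q/s/Hi/D, q/s/Mid/W, q/s/Mid/D} → row (5,7) (5,7)
{q/p/Lo/W, q/p/Hi/W, q/p/Mid/W} → row (5,1) (5,1)
{q/p/Lo/D, q/p/Hi/D, q/p/Mid/D} → row (6,2) (6,2)
That's 6 distinct rows out of 24 strategies.

6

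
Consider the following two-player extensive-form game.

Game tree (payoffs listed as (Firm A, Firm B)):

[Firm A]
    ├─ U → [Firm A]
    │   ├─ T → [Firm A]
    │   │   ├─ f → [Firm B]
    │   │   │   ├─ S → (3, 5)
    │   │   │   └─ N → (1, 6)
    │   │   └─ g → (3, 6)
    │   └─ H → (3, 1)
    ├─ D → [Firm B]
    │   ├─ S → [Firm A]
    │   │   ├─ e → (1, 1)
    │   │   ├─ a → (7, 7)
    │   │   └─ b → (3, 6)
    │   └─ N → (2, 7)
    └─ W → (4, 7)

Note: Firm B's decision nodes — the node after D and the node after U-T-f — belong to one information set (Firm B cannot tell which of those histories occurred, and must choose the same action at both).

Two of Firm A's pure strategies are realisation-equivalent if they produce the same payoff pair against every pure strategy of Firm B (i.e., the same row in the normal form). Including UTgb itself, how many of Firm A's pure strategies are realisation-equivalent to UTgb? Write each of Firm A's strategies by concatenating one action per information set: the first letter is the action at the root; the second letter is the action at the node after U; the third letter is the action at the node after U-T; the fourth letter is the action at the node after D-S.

3

Row for UTgb (columns S, N): (3,6) (3,6).
Under UTgb, Firm A's choice at the node after D-S can never be reached regardless of what Firm B does, so varying those choices leaves every outcome unchanged.
Holding the reachable choices fixed and varying the unreachable one freely already gives 3 equivalent strategies.
No other strategy reproduces this row, so those 3 are the full class: UTge, UTga, UTgb.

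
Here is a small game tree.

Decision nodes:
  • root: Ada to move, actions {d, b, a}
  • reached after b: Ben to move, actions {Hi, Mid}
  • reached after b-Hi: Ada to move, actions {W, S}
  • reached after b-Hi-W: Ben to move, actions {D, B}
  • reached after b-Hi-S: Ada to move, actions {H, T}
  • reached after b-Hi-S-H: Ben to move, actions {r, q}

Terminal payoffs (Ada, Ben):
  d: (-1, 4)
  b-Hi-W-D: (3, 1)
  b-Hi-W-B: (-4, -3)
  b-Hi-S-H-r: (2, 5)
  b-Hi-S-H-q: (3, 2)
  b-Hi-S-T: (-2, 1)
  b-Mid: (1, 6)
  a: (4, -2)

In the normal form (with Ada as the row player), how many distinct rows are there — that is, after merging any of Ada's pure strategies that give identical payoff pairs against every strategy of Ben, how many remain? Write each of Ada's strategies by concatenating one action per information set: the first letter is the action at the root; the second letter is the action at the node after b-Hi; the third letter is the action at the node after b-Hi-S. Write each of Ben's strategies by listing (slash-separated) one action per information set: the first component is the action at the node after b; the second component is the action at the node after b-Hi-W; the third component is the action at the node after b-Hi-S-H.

5

Ada has 12 pure strategies: dWH, dWT, dSH, dST, bWH, bWT, bSH, bST, aWH, aWT, aSH, aST. Columns: Hi/D/r, Hi/D/q, Hi/B/r, Hi/B/q, Mid/D/r, Mid/D/q, Mid/B/r, Mid/B/q.
{dWH, dWT, dSH, dST} → row (-1,4) (-1,4) (-1,4) (-1,4) (-1,4) (-1,4) (-1,4) (-1,4)
{bWH, bWT} → row (3,1) (3,1) (-4,-3) (-4,-3) (1,6) (1,6) (1,6) (1,6)
{bSH} → row (2,5) (3,2) (2,5) (3,2) (1,6) (1,6) (1,6) (1,6)
{bST} → row (-2,1) (-2,1) (-2,1) (-2,1) (1,6) (1,6) (1,6) (1,6)
{aWH, aWT, aSH, aST} → row (4,-2) (4,-2) (4,-2) (4,-2) (4,-2) (4,-2) (4,-2) (4,-2)
That's 5 distinct rows out of 12 strategies.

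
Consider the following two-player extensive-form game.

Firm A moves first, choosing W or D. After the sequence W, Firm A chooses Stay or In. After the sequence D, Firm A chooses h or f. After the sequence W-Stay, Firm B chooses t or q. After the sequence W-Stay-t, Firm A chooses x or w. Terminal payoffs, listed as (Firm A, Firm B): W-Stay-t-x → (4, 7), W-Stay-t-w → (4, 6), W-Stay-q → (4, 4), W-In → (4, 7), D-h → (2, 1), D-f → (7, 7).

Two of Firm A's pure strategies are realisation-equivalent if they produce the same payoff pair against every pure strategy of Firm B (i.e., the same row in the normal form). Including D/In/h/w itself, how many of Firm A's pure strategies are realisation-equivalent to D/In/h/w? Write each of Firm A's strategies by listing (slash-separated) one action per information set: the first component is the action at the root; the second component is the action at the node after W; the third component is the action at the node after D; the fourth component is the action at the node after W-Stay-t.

Row for D/In/h/w (columns t, q): (2,1) (2,1).
Under D/In/h/w, Firm A's choice at the node after W and at the node after W-Stay-t can never be reached regardless of what Firm B does, so varying those choices leaves every outcome unchanged.
Holding the reachable choices fixed and varying the unreachable ones freely already gives 2 × 2 = 4 equivalent strategies.
No other strategy reproduces this row, so those 4 are the full class: D/Stay/h/x, D/Stay/h/w, D/In/h/x, D/In/h/w.

4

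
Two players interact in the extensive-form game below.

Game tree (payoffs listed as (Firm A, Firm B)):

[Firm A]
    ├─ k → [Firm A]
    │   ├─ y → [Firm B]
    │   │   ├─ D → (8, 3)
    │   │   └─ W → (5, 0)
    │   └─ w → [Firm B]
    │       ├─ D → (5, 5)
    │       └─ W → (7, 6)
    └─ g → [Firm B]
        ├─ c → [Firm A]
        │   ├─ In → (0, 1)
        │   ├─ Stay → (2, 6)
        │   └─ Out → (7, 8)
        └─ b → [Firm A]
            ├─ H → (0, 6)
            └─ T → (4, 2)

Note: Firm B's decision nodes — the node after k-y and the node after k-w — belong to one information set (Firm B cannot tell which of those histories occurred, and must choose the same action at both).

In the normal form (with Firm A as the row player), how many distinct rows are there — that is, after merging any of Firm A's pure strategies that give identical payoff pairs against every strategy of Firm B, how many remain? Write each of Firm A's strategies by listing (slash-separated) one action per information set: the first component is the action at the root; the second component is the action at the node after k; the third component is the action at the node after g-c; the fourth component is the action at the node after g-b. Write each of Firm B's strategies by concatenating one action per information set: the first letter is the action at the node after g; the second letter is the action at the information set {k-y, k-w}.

Firm A has 24 pure strategies: k/y/In/H, k/y/In/T, k/y/Stay/H, k/y/Stay/T, k/y/Out/H, k/y/Out/T, k/w/In/H, k/w/In/T, k/w/Stay/H, k/w/Stay/T, k/w/Out/H, k/w/Out/T, g/y/In/H, g/y/In/T, g/y/Stay/H, g/y/Stay/T, g/y/Out/H, g/y/Out/T, g/w/In/H, g/w/In/T, g/w/Stay/H, g/w/Stay/T, g/w/Out/H, g/w/Out/T. Columns: cD, cW, bD, bW.
{k/y/In/H, k/y/In/T, k/y/Stay/H, k/y/Stay/T, k/y/Out/H, k/y/Out/T} → row (8,3) (5,0) (8,3) (5,0)
{k/w/In/H, k/w/In/T, k/w/Stay/H, k/w/Stay/T, k/w/Out/H, k/w/Out/T} → row (5,5) (7,6) (5,5) (7,6)
{g/y/In/H, g/w/In/H} → row (0,1) (0,1) (0,6) (0,6)
{g/y/In/T, g/w/In/T} → row (0,1) (0,1) (4,2) (4,2)
{g/y/Stay/H, g/w/Stay/H} → row (2,6) (2,6) (0,6) (0,6)
{g/y/Stay/T, g/w/Stay/T} → row (2,6) (2,6) (4,2) (4,2)
{g/y/Out/H, g/w/Out/H} → row (7,8) (7,8) (0,6) (0,6)
{g/y/Out/T, g/w/Out/T} → row (7,8) (7,8) (4,2) (4,2)
That's 8 distinct rows out of 24 strategies.

8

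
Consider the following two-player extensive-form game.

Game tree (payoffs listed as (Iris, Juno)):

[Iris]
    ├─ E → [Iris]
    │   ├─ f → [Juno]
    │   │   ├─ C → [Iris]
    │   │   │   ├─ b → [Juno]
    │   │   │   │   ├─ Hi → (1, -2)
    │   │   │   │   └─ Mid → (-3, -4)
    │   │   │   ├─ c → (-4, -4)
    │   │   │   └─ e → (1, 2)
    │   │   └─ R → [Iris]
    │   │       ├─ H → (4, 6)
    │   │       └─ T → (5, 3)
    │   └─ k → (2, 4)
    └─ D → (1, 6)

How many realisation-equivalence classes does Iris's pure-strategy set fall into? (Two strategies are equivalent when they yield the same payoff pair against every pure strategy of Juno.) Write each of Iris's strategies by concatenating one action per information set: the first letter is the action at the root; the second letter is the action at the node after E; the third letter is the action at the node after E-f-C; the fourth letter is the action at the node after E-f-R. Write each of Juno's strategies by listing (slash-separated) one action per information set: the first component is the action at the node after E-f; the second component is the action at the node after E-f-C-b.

8

Iris has 24 pure strategies: EfbH, EfbT, EfcH, EfcT, EfeH, EfeT, EkbH, EkbT, EkcH, EkcT, EkeH, EkeT, DfbH, DfbT, DfcH, DfcT, DfeH, DfeT, DkbH, DkbT, DkcH, DkcT, DkeH, DkeT. Columns: C/Hi, C/Mid, R/Hi, R/Mid.
{EfbH} → row (1,-2) (-3,-4) (4,6) (4,6)
{EfbT} → row (1,-2) (-3,-4) (5,3) (5,3)
{EfcH} → row (-4,-4) (-4,-4) (4,6) (4,6)
{EfcT} → row (-4,-4) (-4,-4) (5,3) (5,3)
{EfeH} → row (1,2) (1,2) (4,6) (4,6)
{EfeT} → row (1,2) (1,2) (5,3) (5,3)
{EkbH, EkbT, EkcH, EkcT, EkeH, EkeT} → row (2,4) (2,4) (2,4) (2,4)
{DfbH, DfbT, DfcH, DfcT, DfeH, DfeT, DkbH, DkbT, DkcH, DkcT, DkeH, DkeT} → row (1,6) (1,6) (1,6) (1,6)
That's 8 distinct rows out of 24 strategies.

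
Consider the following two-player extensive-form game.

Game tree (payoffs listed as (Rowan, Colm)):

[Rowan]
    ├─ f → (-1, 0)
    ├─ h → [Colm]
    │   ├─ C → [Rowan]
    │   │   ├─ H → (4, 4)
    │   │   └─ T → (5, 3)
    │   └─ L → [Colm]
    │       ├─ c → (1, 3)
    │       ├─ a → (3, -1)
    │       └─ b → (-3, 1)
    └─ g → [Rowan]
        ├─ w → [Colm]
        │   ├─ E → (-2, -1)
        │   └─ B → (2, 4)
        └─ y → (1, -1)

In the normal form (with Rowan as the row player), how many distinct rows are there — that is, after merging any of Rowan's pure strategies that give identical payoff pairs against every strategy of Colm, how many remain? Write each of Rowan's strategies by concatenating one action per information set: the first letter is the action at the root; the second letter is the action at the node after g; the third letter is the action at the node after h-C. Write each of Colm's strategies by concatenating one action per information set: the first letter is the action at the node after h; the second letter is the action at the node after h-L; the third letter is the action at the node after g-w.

Rowan has 12 pure strategies: fwH, fwT, fyH, fyT, hwH, hwT, hyH, hyT, gwH, gwT, gyH, gyT. Columns: CcE, CcB, CaE, CaB, CbE, CbB, LcE, LcB, LaE, LaB, LbE, LbB.
{fwH, fwT, fyH, fyT} → row (-1,0) (-1,0) (-1,0) (-1,0) (-1,0) (-1,0) (-1,0) (-1,0) (-1,0) (-1,0) (-1,0) (-1,0)
{hwH, hyH} → row (4,4) (4,4) (4,4) (4,4) (4,4) (4,4) (1,3) (1,3) (3,-1) (3,-1) (-3,1) (-3,1)
{hwT, hyT} → row (5,3) (5,3) (5,3) (5,3) (5,3) (5,3) (1,3) (1,3) (3,-1) (3,-1) (-3,1) (-3,1)
{gwH, gwT} → row (-2,-1) (2,4) (-2,-1) (2,4) (-2,-1) (2,4) (-2,-1) (2,4) (-2,-1) (2,4) (-2,-1) (2,4)
{gyH, gyT} → row (1,-1) (1,-1) (1,-1) (1,-1) (1,-1) (1,-1) (1,-1) (1,-1) (1,-1) (1,-1) (1,-1) (1,-1)
That's 5 distinct rows out of 12 strategies.

5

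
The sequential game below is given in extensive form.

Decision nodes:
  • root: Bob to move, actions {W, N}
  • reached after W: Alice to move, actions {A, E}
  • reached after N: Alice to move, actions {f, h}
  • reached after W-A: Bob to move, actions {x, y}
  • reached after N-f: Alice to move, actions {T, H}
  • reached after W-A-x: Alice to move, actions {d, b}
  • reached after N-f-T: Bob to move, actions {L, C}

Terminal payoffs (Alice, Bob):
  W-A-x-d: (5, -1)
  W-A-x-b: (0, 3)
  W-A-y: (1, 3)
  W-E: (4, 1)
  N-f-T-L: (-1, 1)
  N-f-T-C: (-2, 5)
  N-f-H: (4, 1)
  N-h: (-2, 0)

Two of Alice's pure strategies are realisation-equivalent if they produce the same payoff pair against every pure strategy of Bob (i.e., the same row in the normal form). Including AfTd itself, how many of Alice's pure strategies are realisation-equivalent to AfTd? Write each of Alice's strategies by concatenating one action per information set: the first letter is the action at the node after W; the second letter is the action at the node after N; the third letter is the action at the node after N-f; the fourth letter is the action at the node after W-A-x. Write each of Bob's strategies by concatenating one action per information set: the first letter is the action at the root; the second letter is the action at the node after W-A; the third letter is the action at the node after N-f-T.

Row for AfTd (columns WxL, WxC, WyL, WyC, NxL, NxC, NyL, NyC): (5,-1) (5,-1) (1,3) (1,3) (-1,1) (-2,5) (-1,1) (-2,5).
Every one of Alice's information sets is on the play path for some reply by Bob when Alice follows AfTd.
Changing the action at any of them therefore changes at least one column, so only AfTd itself gives this row.

1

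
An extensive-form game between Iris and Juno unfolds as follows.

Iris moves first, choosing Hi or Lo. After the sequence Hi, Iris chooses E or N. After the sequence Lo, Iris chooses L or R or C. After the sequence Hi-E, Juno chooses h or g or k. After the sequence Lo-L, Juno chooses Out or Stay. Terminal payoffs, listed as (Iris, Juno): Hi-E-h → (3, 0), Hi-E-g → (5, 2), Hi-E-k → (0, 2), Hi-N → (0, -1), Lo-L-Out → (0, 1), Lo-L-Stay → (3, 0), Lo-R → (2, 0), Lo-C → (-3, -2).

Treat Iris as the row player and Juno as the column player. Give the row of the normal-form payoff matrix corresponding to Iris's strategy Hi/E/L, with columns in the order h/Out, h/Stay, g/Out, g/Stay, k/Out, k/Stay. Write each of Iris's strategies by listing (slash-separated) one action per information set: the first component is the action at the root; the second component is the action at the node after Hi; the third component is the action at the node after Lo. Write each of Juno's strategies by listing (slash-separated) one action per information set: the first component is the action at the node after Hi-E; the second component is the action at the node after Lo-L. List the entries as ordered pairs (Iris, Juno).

(3,0) (3,0) (5,2) (5,2) (0,2) (0,2)

vs h/Out: Iris plays Hi → Iris plays E at [Hi] → Juno plays h at [Hi-E] → (3, 0)
vs h/Stay: Iris plays Hi → Iris plays E at [Hi] → Juno plays h at [Hi-E] → (3, 0)
vs g/Out: Iris plays Hi → Iris plays E at [Hi] → Juno plays g at [Hi-E] → (5, 2)
vs g/Stay: Iris plays Hi → Iris plays E at [Hi] → Juno plays g at [Hi-E] → (5, 2)
vs k/Out: Iris plays Hi → Iris plays E at [Hi] → Juno plays k at [Hi-E] → (0, 2)
vs k/Stay: Iris plays Hi → Iris plays E at [Hi] → Juno plays k at [Hi-E] → (0, 2)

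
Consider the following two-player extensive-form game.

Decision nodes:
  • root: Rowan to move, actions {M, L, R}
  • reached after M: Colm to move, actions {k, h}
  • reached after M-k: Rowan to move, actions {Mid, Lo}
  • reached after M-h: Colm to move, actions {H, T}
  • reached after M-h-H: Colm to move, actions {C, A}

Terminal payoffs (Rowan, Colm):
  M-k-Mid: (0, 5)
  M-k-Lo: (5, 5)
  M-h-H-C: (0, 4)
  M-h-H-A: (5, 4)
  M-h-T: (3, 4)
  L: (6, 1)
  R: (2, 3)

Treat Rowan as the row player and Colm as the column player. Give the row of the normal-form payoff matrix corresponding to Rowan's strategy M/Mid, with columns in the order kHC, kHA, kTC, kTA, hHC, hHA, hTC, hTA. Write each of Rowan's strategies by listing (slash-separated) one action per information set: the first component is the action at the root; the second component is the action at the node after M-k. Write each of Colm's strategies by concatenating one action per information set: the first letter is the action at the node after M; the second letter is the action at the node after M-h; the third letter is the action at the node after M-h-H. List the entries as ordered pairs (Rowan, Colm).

vs kHC: Rowan plays M → Colm plays k at [M] → Rowan plays Mid at [M-k] → (0, 5)
vs kHA: Rowan plays M → Colm plays k at [M] → Rowan plays Mid at [M-k] → (0, 5)
vs kTC: Rowan plays M → Colm plays k at [M] → Rowan plays Mid at [M-k] → (0, 5)
vs kTA: Rowan plays M → Colm plays k at [M] → Rowan plays Mid at [M-k] → (0, 5)
vs hHC: Rowan plays M → Colm plays h at [M] → Colm plays H at [M-h] → Colm plays C at [M-h-H] → (0, 4)
vs hHA: Rowan plays M → Colm plays h at [M] → Colm plays H at [M-h] → Colm plays A at [M-h-H] → (5, 4)
vs hTC: Rowan plays M → Colm plays h at [M] → Colm plays T at [M-h] → (3, 4)
vs hTA: Rowan plays M → Colm plays h at [M] → Colm plays T at [M-h] → (3, 4)

(0,5) (0,5) (0,5) (0,5) (0,4) (5,4) (3,4) (3,4)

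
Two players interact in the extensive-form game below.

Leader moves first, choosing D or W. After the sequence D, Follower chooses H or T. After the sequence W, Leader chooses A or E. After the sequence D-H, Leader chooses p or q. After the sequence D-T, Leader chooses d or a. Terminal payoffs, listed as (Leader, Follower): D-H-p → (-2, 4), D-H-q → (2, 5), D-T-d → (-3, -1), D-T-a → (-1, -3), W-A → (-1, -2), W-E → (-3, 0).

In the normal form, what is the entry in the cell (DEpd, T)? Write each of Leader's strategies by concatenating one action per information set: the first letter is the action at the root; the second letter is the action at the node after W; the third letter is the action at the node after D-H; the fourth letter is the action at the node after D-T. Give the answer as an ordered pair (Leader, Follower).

(-3, -1)

Trace the play path from the root:
  Leader plays D
  Follower plays T at [D]
  Leader plays d at [D-T]
→ terminal payoff (-3, -1).
(Leader's choice at the node after W is never reached on this path, so it doesn't affect the outcome.)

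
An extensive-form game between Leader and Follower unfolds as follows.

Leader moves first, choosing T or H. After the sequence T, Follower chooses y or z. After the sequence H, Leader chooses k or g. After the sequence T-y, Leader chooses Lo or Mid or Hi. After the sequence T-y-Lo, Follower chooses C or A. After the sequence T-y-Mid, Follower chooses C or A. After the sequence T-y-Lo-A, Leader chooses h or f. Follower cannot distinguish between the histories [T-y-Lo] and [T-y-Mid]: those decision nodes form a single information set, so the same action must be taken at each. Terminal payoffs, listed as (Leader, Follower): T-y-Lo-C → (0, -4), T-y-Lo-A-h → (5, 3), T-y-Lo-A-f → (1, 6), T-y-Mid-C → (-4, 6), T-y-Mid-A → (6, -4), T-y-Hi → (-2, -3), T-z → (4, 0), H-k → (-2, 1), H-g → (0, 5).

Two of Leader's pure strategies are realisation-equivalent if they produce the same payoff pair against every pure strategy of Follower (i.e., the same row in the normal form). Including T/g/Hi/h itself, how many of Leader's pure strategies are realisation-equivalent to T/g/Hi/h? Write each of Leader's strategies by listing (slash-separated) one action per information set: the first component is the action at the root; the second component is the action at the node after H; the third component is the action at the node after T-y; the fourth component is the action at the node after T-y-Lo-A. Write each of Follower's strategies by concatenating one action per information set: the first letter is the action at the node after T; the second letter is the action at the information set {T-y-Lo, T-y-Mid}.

Row for T/g/Hi/h (columns yC, yA, zC, zA): (-2,-3) (-2,-3) (4,0) (4,0).
Under T/g/Hi/h, Leader's choice at the node after H and at the node after T-y-Lo-A can never be reached regardless of what Follower does, so varying those choices leaves every outcome unchanged.
Holding the reachable choices fixed and varying the unreachable ones freely already gives 2 × 2 = 4 equivalent strategies.
No other strategy reproduces this row, so those 4 are the full class: T/k/Hi/h, T/k/Hi/f, T/g/Hi/h, T/g/Hi/f.

4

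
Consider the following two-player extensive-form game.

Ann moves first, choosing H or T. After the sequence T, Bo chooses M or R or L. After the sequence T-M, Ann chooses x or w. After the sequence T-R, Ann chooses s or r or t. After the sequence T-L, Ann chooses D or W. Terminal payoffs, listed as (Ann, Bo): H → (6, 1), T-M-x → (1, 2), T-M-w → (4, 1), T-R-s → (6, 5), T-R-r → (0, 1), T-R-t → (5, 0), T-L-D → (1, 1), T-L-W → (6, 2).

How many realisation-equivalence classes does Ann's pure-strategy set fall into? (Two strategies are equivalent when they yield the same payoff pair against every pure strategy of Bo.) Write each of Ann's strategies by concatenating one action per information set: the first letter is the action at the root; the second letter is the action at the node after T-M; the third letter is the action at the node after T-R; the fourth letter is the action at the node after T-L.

13

Ann has 24 pure strategies: HxsD, HxsW, HxrD, HxrW, HxtD, HxtW, HwsD, HwsW, HwrD, HwrW, HwtD, HwtW, TxsD, TxsW, TxrD, TxrW, TxtD, TxtW, TwsD, TwsW, TwrD, TwrW, TwtD, TwtW. Columns: M, R, L.
{HxsD, HxsW, HxrD, HxrW, HxtD, HxtW, HwsD, HwsW, HwrD, HwrW, HwtD, HwtW} → row (6,1) (6,1) (6,1)
{TxsD} → row (1,2) (6,5) (1,1)
{TxsW} → row (1,2) (6,5) (6,2)
{TxrD} → row (1,2) (0,1) (1,1)
{TxrW} → row (1,2) (0,1) (6,2)
{TxtD} → row (1,2) (5,0) (1,1)
{TxtW} → row (1,2) (5,0) (6,2)
{TwsD} → row (4,1) (6,5) (1,1)
{TwsW} → row (4,1) (6,5) (6,2)
{TwrD} → row (4,1) (0,1) (1,1)
{TwrW} → row (4,1) (0,1) (6,2)
{TwtD} → row (4,1) (5,0) (1,1)
{TwtW} → row (4,1) (5,0) (6,2)
That's 13 distinct rows out of 24 strategies.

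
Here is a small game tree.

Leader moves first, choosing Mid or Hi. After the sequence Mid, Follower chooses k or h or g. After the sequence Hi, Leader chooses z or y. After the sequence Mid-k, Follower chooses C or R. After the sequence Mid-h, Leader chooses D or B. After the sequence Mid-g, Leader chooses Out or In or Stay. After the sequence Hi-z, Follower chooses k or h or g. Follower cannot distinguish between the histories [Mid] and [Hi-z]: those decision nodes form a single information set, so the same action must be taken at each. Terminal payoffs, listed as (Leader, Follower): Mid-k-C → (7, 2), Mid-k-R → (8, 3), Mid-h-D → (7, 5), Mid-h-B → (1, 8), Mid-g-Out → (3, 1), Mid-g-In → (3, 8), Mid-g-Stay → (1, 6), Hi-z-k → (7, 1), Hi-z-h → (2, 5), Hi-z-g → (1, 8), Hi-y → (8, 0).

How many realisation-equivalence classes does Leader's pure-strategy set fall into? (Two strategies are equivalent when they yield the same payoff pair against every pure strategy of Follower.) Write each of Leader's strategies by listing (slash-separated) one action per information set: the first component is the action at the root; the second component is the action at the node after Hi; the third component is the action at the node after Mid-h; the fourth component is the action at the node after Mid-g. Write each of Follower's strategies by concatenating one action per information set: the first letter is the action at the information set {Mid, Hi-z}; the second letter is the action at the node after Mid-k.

Leader has 24 pure strategies: Mid/z/D/Out, Mid/z/D/In, Mid/z/D/Stay, Mid/z/B/Out, Mid/z/B/In, Mid/z/B/Stay, Mid/y/D/Out, Mid/y/D/In, Mid/y/D/Stay, Mid/y/B/Out, Mid/y/B/In, Mid/y/B/Stay, Hi/z/D/Out, Hi/z/D/In, Hi/z/D/Stay, Hi/z/B/Out, Hi/z/B/In, Hi/z/B/Stay, Hi/y/D/Out, Hi/y/D/In, Hi/y/D/Stay, Hi/y/B/Out, Hi/y/B/In, Hi/y/B/Stay. Columns: kC, kR, hC, hR, gC, gR.
{Mid/z/D/Out, Mid/y/D/Out} → row (7,2) (8,3) (7,5) (7,5) (3,1) (3,1)
{Mid/z/D/In, Mid/y/D/In} → row (7,2) (8,3) (7,5) (7,5) (3,8) (3,8)
{Mid/z/D/Stay, Mid/y/D/Stay} → row (7,2) (8,3) (7,5) (7,5) (1,6) (1,6)
{Mid/z/B/Out, Mid/y/B/Out} → row (7,2) (8,3) (1,8) (1,8) (3,1) (3,1)
{Mid/z/B/In, Mid/y/B/In} → row (7,2) (8,3) (1,8) (1,8) (3,8) (3,8)
{Mid/z/B/Stay, Mid/y/B/Stay} → row (7,2) (8,3) (1,8) (1,8) (1,6) (1,6)
{Hi/z/D/Out, Hi/z/D/In, Hi/z/D/Stay, Hi/z/B/Out, Hi/z/B/In, Hi/z/B/Stay} → row (7,1) (7,1) (2,5) (2,5) (1,8) (1,8)
{Hi/y/D/Out, Hi/y/D/In, Hi/y/D/Stay, Hi/y/B/Out, Hi/y/B/In, Hi/y/B/Stay} → row (8,0) (8,0) (8,0) (8,0) (8,0) (8,0)
That's 8 distinct rows out of 24 strategies.

8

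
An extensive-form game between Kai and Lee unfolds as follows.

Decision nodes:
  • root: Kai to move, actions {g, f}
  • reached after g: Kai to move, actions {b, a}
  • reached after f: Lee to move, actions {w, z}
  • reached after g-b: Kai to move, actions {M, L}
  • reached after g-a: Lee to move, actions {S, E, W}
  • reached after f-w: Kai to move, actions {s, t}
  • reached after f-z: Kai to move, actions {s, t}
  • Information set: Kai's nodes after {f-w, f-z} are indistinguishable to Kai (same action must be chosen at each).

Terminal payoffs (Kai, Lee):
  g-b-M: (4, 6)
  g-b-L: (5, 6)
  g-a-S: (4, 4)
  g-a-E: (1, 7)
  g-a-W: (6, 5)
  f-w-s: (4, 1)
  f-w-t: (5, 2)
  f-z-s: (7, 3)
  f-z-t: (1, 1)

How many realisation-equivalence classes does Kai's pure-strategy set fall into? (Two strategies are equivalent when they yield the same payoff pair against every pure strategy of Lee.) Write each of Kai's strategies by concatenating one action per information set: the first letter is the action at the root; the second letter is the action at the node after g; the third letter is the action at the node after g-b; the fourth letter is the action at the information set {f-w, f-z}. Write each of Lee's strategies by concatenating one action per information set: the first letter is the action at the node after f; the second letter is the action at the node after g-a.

Kai has 16 pure strategies: gbMs, gbMt, gbLs, gbLt, gaMs, gaMt, gaLs, gaLt, fbMs, fbMt, fbLs, fbLt, faMs, faMt, faLs, faLt. Columns: wS, wE, wW, zS, zE, zW.
{gbMs, gbMt} → row (4,6) (4,6) (4,6) (4,6) (4,6) (4,6)
{gbLs, gbLt} → row (5,6) (5,6) (5,6) (5,6) (5,6) (5,6)
{gaMs, gaMt, gaLs, gaLt} → row (4,4) (1,7) (6,5) (4,4) (1,7) (6,5)
{fbMs, fbLs, faMs, faLs} → row (4,1) (4,1) (4,1) (7,3) (7,3) (7,3)
{fbMt, fbLt, faMt, faLt} → row (5,2) (5,2) (5,2) (1,1) (1,1) (1,1)
That's 5 distinct rows out of 16 strategies.

5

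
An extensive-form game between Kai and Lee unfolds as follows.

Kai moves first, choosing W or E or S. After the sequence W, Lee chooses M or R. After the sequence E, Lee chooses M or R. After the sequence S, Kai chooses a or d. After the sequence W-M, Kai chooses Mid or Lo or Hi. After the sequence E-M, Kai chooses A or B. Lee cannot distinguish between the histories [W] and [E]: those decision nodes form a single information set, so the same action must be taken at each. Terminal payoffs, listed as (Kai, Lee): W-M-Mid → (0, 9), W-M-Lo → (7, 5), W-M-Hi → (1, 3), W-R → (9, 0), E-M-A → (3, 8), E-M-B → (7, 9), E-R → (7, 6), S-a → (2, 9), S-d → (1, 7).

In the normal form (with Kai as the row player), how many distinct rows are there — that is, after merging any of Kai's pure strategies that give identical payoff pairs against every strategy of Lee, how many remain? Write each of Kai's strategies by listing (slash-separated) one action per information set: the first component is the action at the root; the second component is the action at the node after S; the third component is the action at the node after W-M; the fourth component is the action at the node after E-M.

7

Kai has 36 pure strategies: W/a/Mid/A, W/a/Mid/B, W/a/Lo/A, W/a/Lo/B, W/a/Hi/A, W/a/Hi/B, W/d/Mid/A, W/d/Mid/B, W/d/Lo/A, W/d/Lo/B, W/d/Hi/A, W/d/Hi/B, E/a/Mid/A, E/a/Mid/B, E/a/Lo/A, E/a/Lo/B, E/a/Hi/A, E/a/Hi/B, E/d/Mid/A, E/d/Mid/B, E/d/Lo/A, E/d/Lo/B, E/d/Hi/A, E/d/Hi/B, S/a/Mid/A, S/a/Mid/B, S/a/Lo/A, S/a/Lo/B, S/a/Hi/A, S/a/Hi/B, S/d/Mid/A, S/d/Mid/B, S/d/Lo/A, S/d/Lo/B, S/d/Hi/A, S/d/Hi/B. Columns: M, R.
{W/a/Mid/A, W/a/Mid/B, W/d/Mid/A, W/d/Mid/B} → row (0,9) (9,0)
{W/a/Lo/A, W/a/Lo/B, W/d/Lo/A, W/d/Lo/B} → row (7,5) (9,0)
{W/a/Hi/A, W/a/Hi/B, W/d/Hi/A, W/d/Hi/B} → row (1,3) (9,0)
{E/a/Mid/A, E/a/Lo/A, E/a/Hi/A, E/d/Mid/A, E/d/Lo/A, E/d/Hi/A} → row (3,8) (7,6)
{E/a/Mid/B, E/a/Lo/B, E/a/Hi/B, E/d/Mid/B, E/d/Lo/B, E/d/Hi/B} → row (7,9) (7,6)
{S/a/Mid/A, S/a/Mid/B, S/a/Lo/A, S/a/Lo/B, S/a/Hi/A, S/a/Hi/B} → row (2,9) (2,9)
{S/d/Mid/A, S/d/Mid/B, S/d/Lo/A, S/d/Lo/B, S/d/Hi/A, S/d/Hi/B} → row (1,7) (1,7)
That's 7 distinct rows out of 36 strategies.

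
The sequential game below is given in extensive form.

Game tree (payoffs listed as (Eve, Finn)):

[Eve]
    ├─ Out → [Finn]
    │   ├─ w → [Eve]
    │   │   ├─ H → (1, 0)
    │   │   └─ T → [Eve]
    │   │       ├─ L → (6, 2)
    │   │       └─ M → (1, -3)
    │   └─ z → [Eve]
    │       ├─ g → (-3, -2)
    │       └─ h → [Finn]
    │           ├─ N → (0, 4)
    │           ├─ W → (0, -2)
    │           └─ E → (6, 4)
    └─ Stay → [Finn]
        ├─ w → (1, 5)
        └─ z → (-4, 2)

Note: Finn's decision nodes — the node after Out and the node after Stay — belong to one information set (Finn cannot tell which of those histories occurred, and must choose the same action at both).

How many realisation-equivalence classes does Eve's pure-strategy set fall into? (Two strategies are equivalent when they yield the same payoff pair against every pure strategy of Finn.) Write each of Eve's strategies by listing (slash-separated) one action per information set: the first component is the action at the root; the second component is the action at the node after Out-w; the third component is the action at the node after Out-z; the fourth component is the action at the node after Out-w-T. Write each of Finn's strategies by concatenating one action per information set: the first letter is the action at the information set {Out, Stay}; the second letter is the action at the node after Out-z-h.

7

Eve has 16 pure strategies: Out/H/g/L, Out/H/g/M, Out/H/h/L, Out/H/h/M, Out/T/g/L, Out/T/g/M, Out/T/h/L, Out/T/h/M, Stay/H/g/L, Stay/H/g/M, Stay/H/h/L, Stay/H/h/M, Stay/T/g/L, Stay/T/g/M, Stay/T/h/L, Stay/T/h/M. Columns: wN, wW, wE, zN, zW, zE.
{Out/H/g/L, Out/H/g/M} → row (1,0) (1,0) (1,0) (-3,-2) (-3,-2) (-3,-2)
{Out/H/h/L, Out/H/h/M} → row (1,0) (1,0) (1,0) (0,4) (0,-2) (6,4)
{Out/T/g/L} → row (6,2) (6,2) (6,2) (-3,-2) (-3,-2) (-3,-2)
{Out/T/g/M} → row (1,-3) (1,-3) (1,-3) (-3,-2) (-3,-2) (-3,-2)
{Out/T/h/L} → row (6,2) (6,2) (6,2) (0,4) (0,-2) (6,4)
{Out/T/h/M} → row (1,-3) (1,-3) (1,-3) (0,4) (0,-2) (6,4)
{Stay/H/g/L, Stay/H/g/M, Stay/H/h/L, Stay/H/h/M, Stay/T/g/L, Stay/T/g/M, Stay/T/h/L, Stay/T/h/M} → row (1,5) (1,5) (1,5) (-4,2) (-4,2) (-4,2)
That's 7 distinct rows out of 16 strategies.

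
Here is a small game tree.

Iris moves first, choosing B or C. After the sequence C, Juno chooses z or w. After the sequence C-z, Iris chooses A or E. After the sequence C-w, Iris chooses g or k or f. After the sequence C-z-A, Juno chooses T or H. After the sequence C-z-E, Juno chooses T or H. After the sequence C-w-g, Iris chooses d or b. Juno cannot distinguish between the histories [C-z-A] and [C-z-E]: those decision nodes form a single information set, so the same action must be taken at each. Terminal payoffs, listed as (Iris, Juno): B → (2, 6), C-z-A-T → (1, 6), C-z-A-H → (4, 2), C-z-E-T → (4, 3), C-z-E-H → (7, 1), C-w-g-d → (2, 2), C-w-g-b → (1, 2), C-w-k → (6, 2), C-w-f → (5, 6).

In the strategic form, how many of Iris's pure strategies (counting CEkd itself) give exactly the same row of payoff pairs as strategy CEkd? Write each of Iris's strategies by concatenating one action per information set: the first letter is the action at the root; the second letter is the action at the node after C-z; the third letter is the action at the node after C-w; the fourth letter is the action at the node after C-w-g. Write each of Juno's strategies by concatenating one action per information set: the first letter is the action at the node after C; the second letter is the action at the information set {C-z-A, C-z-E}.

Row for CEkd (columns zT, zH, wT, wH): (4,3) (7,1) (6,2) (6,2).
Under CEkd, Iris's choice at the node after C-w-g can never be reached regardless of what Juno does, so varying those choices leaves every outcome unchanged.
Holding the reachable choices fixed and varying the unreachable one freely already gives 2 equivalent strategies.
No other strategy reproduces this row, so those 2 are the full class: CEkd, CEkb.

2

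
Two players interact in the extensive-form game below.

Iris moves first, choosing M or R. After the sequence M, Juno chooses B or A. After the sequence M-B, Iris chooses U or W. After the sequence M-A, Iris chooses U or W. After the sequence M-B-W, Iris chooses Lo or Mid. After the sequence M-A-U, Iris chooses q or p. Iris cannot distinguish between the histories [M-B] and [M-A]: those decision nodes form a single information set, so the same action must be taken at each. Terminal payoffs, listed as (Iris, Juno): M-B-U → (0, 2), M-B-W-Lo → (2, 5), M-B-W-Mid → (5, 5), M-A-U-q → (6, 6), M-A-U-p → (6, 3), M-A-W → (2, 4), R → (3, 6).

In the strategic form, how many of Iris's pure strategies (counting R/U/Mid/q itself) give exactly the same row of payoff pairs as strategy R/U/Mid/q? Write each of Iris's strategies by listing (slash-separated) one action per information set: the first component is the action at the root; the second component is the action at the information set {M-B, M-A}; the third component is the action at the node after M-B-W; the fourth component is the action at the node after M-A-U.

8

Row for R/U/Mid/q (columns B, A): (3,6) (3,6).
Under R/U/Mid/q, Iris's choice at the information set {M-B, M-A} and at the node after M-B-W and at the node after M-A-U can never be reached regardless of what Juno does, so varying those choices leaves every outcome unchanged.
Holding the reachable choices fixed and varying the unreachable ones freely already gives 2 × 2 × 2 = 8 equivalent strategies.
No other strategy reproduces this row, so those 8 are the full class: R/U/Lo/q, R/U/Lo/p, R/U/Mid/q, R/U/Mid/p, R/W/Lo/q, R/W/Lo/p, R/W/Mid/q, R/W/Mid/p.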